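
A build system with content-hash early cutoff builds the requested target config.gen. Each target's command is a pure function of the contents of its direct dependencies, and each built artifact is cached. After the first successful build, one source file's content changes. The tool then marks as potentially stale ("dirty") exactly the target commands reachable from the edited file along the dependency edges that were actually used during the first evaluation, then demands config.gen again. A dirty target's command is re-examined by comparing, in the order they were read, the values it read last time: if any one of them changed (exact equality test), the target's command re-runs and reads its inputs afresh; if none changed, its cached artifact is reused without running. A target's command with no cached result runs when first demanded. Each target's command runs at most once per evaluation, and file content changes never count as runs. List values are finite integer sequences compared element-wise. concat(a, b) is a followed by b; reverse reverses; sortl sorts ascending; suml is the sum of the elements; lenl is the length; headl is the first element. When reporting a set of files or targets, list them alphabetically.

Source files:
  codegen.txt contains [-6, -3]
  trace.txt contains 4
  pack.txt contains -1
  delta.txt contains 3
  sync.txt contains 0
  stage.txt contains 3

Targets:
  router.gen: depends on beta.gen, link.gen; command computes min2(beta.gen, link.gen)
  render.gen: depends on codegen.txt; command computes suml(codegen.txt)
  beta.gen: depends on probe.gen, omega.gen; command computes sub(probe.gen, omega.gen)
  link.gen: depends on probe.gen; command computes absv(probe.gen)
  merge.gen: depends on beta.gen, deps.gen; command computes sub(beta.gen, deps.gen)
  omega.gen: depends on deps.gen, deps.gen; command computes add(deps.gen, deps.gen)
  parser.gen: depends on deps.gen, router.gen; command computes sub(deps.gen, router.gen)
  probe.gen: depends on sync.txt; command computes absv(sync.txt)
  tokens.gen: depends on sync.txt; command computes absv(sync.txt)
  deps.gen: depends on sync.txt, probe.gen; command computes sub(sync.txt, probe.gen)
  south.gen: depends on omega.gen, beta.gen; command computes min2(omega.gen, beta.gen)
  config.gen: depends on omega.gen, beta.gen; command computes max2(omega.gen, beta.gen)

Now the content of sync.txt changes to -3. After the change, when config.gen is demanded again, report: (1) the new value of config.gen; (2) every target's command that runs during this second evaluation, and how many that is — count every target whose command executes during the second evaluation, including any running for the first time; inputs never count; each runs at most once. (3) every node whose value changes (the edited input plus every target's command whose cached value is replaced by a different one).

First evaluation (everything demanded from the output):
  probe.gen = absv(0) = 0
  deps.gen = sub(0, 0) = 0
  omega.gen = add(0, 0) = 0
  beta.gen = sub(0, 0) = 0
  config.gen = max2(0, 0) = 0

Propagation after the edit:
  probe.gen: runs — sync.txt 0->-3; result 3.
  deps.gen: runs — sync.txt 0->-3; probe.gen 0->3; result -6.
  omega.gen: runs — deps.gen 0->-6; deps.gen 0->-6; result -12.
  beta.gen: runs — probe.gen 0->3; omega.gen 0->-12; result 15.
  config.gen: runs — omega.gen 0->-12; beta.gen 0->15; result 15.

New value of config.gen: 15.
Target commands that run: beta.gen, config.gen, deps.gen, omega.gen, probe.gen — 5 in total.
Values that change: beta.gen, config.gen, deps.gen, omega.gen, probe.gen, sync.txt.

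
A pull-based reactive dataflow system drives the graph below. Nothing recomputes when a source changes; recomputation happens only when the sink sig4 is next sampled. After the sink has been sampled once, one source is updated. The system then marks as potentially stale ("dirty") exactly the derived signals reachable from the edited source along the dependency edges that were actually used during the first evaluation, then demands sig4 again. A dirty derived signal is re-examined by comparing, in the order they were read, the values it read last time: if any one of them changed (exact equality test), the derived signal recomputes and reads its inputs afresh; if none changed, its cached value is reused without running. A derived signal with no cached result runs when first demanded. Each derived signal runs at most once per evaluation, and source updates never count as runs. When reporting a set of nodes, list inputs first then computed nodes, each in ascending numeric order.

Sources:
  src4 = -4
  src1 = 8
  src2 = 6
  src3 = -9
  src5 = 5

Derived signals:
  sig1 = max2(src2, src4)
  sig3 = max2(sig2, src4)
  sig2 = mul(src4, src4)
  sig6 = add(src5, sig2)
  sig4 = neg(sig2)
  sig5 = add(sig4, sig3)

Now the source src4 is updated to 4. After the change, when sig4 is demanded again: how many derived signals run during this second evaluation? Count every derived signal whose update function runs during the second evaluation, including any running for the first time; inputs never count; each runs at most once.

First evaluation (everything demanded from the output):
  sig2 = mul(-4, -4) = 16
  sig4 = neg(16) = -16

Propagation after the edit:
  sig2: runs — src4 -4->4; src4 -4->4; result 16 (same value as before).
  sig4: checked — values it read are unchanged (sig2 unchanged); reused cached -16 without running.

Key observation: the change is absorbed at sig2 — it re-runs but produces the same value, and the output's value is unchanged.

Derived signals that run: sig2 — 1 in total.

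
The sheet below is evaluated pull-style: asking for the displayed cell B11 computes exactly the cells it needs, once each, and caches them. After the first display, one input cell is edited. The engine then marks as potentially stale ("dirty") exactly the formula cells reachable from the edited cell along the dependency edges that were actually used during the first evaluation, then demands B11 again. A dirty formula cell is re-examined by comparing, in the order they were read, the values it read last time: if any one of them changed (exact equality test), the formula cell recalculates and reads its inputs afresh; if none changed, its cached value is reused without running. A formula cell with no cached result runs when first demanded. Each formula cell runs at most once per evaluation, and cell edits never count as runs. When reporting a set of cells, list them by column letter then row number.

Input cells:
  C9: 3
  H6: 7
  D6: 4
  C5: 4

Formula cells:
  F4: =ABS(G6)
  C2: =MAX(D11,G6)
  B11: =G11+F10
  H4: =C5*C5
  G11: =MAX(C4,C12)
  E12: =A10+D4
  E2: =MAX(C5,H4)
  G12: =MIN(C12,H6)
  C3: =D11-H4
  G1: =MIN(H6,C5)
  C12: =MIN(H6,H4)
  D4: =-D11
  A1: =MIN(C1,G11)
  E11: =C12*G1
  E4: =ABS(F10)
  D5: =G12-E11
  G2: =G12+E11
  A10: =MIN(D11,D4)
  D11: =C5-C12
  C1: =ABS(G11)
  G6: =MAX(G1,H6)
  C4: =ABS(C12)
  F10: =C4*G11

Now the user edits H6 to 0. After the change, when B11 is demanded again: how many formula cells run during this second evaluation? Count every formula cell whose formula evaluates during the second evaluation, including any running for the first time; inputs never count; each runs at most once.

5 formula cells run: B11, C4, C12, F10, G11.

First demand of the output computes:
  H4 = 4 * 4 = 16
  C12 = MIN(7, 16) = 7
  C4 = ABS(7) = 7
  G11 = MAX(7, 7) = 7
  F10 = 7 * 7 = 49
  B11 = 7 + 49 = 56

After the edit, cleaning proceeds:
  C12: a read changed (H6 7->0) — executes, giving 0.
  C4: a read changed (C12 7->0) — executes, giving 0.
  G11: a read changed (C4 7->0; C12 7->0) — executes, giving 0.
  F10: a read changed (C4 7->0; G11 7->0) — executes, giving 0.
  B11: a read changed (G11 7->0; F10 49->0) — executes, giving 0.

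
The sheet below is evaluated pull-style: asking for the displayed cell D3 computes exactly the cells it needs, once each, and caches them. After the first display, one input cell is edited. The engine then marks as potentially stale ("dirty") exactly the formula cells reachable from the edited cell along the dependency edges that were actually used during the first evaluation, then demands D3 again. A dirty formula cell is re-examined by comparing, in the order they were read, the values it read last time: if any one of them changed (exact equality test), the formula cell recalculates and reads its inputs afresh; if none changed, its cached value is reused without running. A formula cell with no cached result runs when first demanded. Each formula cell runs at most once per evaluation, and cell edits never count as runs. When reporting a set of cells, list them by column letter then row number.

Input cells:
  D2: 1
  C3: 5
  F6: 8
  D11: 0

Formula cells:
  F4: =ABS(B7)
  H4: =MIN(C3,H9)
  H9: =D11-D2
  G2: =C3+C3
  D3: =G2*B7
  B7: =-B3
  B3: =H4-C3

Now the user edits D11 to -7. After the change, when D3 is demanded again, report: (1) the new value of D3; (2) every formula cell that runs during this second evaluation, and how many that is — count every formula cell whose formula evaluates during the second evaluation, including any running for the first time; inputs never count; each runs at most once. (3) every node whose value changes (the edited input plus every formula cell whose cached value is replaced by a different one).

Demanding D3 again yields 130.
5 formula cells run: B3, B7, D3, H4, H9.
The nodes whose values change: B3, B7, D3, D11, H4, H9.

First demand of the output computes:
  G2 = 5 + 5 = 10
  H9 = 0 - 1 = -1
  H4 = MIN(5, -1) = -1
  B3 = -1 - 5 = -6
  B7 = -(-6) = 6
  D3 = 10 * 6 = 60

After the edit, cleaning proceeds:
  H9: a read changed (D11 0->-7) — executes, giving -8.
  H4: a read changed (H9 -1->-8) — executes, giving -8.
  B3: a read changed (H4 -1->-8) — executes, giving -13.
  B7: a read changed (B3 -6->-13) — executes, giving 13.
  D3: a read changed (B7 6->13) — executes, giving 130.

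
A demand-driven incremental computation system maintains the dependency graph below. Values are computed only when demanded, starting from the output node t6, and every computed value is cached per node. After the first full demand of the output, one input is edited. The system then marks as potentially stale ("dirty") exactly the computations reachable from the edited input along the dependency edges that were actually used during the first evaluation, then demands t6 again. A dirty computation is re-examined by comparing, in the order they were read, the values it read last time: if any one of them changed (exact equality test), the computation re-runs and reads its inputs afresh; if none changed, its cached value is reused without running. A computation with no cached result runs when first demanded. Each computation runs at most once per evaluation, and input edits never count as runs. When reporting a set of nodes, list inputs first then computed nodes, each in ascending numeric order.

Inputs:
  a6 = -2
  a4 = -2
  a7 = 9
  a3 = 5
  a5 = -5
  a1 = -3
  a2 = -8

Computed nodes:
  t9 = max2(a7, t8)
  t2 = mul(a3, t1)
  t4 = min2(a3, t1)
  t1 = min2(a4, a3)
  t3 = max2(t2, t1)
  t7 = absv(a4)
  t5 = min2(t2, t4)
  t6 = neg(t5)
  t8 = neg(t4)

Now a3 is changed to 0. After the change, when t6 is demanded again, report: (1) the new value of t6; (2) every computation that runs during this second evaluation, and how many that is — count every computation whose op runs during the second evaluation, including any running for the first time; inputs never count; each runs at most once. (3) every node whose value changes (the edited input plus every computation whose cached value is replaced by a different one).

New value of t6: 2.
Computations that run: t1, t2, t4, t5, t6 — 5 in total.
Values that change: a3, t2, t5, t6.

First evaluation (everything demanded from the output):
  t1 = min2(-2, 5) = -2
  t2 = mul(5, -2) = -10
  t4 = min2(5, -2) = -2
  t5 = min2(-10, -2) = -10
  t6 = neg(-10) = 10

Propagation after the edit:
  t1: runs — a3 5->0; result -2 (same value as before).
  t2: runs — a3 5->0; result 0.
  t4: runs — a3 5->0; result -2 (same value as before).
  t5: runs — t2 -10->0; result -2.
  t6: runs — t5 -10->-2; result 2.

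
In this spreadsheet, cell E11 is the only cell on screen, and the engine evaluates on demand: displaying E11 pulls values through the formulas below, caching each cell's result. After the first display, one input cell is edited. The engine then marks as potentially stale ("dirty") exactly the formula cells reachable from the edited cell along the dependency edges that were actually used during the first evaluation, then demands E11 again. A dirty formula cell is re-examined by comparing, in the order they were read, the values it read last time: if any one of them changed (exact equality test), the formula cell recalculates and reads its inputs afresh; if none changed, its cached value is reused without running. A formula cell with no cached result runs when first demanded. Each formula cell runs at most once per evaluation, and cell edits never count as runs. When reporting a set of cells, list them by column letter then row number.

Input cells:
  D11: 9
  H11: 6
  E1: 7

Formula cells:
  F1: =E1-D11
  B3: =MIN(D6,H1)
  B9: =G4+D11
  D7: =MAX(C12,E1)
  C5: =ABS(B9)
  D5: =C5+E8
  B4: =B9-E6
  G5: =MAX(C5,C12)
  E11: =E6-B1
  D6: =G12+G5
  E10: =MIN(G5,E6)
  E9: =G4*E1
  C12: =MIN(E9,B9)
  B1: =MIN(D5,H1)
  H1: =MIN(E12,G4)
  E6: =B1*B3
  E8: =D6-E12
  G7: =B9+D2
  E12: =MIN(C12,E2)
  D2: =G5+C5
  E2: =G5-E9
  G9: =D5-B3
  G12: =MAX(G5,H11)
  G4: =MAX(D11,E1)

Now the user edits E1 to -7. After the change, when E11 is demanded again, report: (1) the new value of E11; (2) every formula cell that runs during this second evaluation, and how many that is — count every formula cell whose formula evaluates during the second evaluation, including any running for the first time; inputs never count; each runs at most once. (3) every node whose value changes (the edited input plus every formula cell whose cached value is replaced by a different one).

E11 now evaluates to 4032.
Run set: B1, B3, C12, D5, E2, E6, E8, E9, E11, E12, G4, G5, H1 (13 run).
Changed values: B1, B3, C12, D5, E1, E2, E6, E8, E9, E11, E12, H1.
The important point: at B9 every value read last time is unchanged, so the dirty flag clears without a run.

Initial pass — values computed on the first demand:
  G4 = MAX(9, 7) = 9
  B9 = 9 + 9 = 18
  C5 = ABS(18) = 18
  E9 = 9 * 7 = 63
  C12 = MIN(63, 18) = 18
  G5 = MAX(18, 18) = 18
  E2 = 18 - 63 = -45
  E12 = MIN(18, -45) = -45
  G12 = MAX(18, 6) = 18
  D6 = 18 + 18 = 36
  E8 = 36 - -45 = 81
  D5 = 18 + 81 = 99
  H1 = MIN(-45, 9) = -45
  B1 = MIN(99, -45) = -45
  B3 = MIN(36, -45) = -45
  E6 = -45 * -45 = 2025
  E11 = 2025 - -45 = 2070

Second demand — change propagation:
  G4: re-runs because E1 7->-7; new result 9 (unchanged).
  B9: re-examined; everything it read last time is the same (G4 unchanged, D11 unchanged) — cache 18 kept, no run.
  C5: re-examined; everything it read last time is the same (B9 unchanged) — cache 18 kept, no run.
  E9: re-runs because E1 7->-7; new result -63.
  C12: re-runs because E9 63->-63; new result -63.
  G5: re-runs because C12 18->-63; new result 18 (unchanged).
  E2: re-runs because E9 63->-63; new result 81.
  E12: re-runs because C12 18->-63; E2 -45->81; new result -63.
  G12: re-examined; everything it read last time is the same (G5 unchanged, H11 unchanged) — cache 18 kept, no run.
  D6: re-examined; everything it read last time is the same (G12 unchanged, G5 unchanged) — cache 36 kept, no run.
  E8: re-runs because E12 -45->-63; new result 99.
  D5: re-runs because E8 81->99; new result 117.
  H1: re-runs because E12 -45->-63; new result -63.
  B1: re-runs because D5 99->117; H1 -45->-63; new result -63.
  B3: re-runs because H1 -45->-63; new result -63.
  E6: re-runs because B1 -45->-63; B3 -45->-63; new result 3969.
  E11: re-runs because E6 2025->3969; B1 -45->-63; new result 4032.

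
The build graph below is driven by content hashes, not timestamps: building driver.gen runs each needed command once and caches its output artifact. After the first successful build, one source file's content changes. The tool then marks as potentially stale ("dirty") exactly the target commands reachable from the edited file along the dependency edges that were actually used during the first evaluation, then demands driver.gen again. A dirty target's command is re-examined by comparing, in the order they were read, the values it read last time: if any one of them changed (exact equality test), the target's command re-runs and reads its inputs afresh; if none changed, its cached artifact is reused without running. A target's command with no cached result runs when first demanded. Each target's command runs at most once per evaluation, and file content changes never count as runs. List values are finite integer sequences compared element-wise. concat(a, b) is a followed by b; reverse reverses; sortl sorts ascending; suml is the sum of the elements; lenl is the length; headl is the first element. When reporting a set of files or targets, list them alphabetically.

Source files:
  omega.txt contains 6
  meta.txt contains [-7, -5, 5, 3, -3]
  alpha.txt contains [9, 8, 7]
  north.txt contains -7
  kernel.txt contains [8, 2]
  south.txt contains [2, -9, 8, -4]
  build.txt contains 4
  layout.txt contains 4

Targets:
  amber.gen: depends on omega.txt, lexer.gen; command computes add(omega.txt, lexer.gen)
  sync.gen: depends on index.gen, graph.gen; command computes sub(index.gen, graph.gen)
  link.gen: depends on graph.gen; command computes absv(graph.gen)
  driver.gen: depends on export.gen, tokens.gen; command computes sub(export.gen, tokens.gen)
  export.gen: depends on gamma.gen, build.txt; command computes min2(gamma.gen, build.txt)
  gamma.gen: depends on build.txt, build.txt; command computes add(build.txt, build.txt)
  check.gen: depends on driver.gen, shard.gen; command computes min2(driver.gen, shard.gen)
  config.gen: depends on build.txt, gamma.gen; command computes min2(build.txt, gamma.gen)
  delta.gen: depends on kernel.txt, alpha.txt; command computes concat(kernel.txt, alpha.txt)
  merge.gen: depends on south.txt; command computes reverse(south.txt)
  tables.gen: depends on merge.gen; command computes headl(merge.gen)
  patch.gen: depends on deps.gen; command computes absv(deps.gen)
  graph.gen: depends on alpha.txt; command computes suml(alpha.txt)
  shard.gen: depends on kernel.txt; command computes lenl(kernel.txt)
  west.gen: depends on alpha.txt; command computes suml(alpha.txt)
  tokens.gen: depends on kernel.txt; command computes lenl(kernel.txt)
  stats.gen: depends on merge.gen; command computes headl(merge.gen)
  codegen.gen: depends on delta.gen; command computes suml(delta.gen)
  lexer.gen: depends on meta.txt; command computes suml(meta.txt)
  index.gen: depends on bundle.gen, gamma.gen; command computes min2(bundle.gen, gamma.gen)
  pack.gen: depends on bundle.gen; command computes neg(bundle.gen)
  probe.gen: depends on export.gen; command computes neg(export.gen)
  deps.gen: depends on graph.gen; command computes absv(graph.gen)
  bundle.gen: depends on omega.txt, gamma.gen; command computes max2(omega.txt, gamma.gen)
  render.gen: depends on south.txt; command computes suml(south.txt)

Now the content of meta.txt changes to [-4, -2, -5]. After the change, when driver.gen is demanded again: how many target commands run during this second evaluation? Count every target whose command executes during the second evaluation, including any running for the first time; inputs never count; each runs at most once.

Run set: none (0 run).
The important point: nothing the output needs ever reads meta.txt, so the edit is invisible to it.

Initial pass — values computed on the first demand:
  gamma.gen = add(4, 4) = 8
  export.gen = min2(8, 4) = 4
  tokens.gen = lenl([8, 2]) = 2
  driver.gen = sub(4, 2) = 2

Second demand — change propagation:
  no demanded computation ever read meta.txt, so the edit dirties nothing and nothing runs.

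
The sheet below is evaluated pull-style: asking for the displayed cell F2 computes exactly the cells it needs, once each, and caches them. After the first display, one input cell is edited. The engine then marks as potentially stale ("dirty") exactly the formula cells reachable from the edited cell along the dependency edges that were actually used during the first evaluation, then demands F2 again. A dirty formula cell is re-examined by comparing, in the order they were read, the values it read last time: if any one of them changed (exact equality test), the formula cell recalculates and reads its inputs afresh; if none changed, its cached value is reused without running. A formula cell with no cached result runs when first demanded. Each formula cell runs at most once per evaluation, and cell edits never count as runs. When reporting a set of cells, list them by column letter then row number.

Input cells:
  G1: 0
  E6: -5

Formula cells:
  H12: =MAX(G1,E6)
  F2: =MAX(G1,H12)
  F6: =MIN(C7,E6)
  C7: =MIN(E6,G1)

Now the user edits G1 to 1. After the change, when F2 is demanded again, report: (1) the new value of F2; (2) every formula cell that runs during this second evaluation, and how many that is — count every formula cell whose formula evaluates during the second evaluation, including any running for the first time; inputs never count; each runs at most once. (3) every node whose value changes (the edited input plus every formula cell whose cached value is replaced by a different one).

Demanding F2 again yields 1.
2 formula cells run: F2, H12.
The nodes whose values change: F2, G1, H12.

First demand of the output computes:
  H12 = MAX(0, -5) = 0
  F2 = MAX(0, 0) = 0

After the edit, cleaning proceeds:
  H12: a read changed (G1 0->1) — executes, giving 1.
  F2: a read changed (G1 0->1; H12 0->1) — executes, giving 1.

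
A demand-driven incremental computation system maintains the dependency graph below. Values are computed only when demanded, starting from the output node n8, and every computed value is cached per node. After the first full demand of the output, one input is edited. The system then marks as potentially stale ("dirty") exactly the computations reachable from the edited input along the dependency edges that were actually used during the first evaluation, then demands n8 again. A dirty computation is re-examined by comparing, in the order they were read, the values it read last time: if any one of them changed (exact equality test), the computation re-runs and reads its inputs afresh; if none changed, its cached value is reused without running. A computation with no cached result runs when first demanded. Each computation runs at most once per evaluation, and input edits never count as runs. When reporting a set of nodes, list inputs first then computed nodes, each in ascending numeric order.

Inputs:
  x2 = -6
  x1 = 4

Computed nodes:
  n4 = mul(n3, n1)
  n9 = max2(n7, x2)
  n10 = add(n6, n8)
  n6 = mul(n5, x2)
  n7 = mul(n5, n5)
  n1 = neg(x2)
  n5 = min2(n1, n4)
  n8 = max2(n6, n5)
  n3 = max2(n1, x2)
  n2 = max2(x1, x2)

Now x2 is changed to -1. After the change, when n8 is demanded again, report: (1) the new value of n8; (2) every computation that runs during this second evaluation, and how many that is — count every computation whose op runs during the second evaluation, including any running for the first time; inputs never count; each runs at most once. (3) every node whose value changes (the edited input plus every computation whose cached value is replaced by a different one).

First evaluation (everything demanded from the output):
  n1 = neg(-6) = 6
  n3 = max2(6, -6) = 6
  n4 = mul(6, 6) = 36
  n5 = min2(6, 36) = 6
  n6 = mul(6, -6) = -36
  n8 = max2(-36, 6) = 6

Propagation after the edit:
  n1: runs — x2 -6->-1; result 1.
  n3: runs — n1 6->1; x2 -6->-1; result 1.
  n4: runs — n3 6->1; n1 6->1; result 1.
  n5: runs — n1 6->1; n4 36->1; result 1.
  n6: runs — n5 6->1; x2 -6->-1; result -1.
  n8: runs — n6 -36->-1; n5 6->1; result 1.

New value of n8: 1.
Computations that run: n1, n3, n4, n5, n6, n8 — 6 in total.
Values that change: x2, n1, n3, n4, n5, n6, n8.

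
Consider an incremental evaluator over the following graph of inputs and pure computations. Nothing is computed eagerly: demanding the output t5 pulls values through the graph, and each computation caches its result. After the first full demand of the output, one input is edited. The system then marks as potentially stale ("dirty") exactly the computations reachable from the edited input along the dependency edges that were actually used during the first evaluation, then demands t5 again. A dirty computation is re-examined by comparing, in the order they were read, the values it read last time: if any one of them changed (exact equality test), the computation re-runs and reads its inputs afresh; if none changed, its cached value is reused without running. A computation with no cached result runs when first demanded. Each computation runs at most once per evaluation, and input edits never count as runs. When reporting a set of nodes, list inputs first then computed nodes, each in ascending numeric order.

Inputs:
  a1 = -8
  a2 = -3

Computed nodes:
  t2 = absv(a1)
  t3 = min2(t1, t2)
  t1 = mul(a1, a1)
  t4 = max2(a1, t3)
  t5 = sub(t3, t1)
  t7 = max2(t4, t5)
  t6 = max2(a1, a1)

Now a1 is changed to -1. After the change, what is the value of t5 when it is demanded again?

Initial pass — values computed on the first demand:
  t1 = mul(-8, -8) = 64
  t2 = absv(-8) = 8
  t3 = min2(64, 8) = 8
  t5 = sub(8, 64) = -56

Second demand — change propagation:
  t1: re-runs because a1 -8->-1; a1 -8->-1; new result 1.
  t2: re-runs because a1 -8->-1; new result 1.
  t3: re-runs because t1 64->1; t2 8->1; new result 1.
  t5: re-runs because t3 8->1; t1 64->1; new result 0.

t5 now evaluates to 0.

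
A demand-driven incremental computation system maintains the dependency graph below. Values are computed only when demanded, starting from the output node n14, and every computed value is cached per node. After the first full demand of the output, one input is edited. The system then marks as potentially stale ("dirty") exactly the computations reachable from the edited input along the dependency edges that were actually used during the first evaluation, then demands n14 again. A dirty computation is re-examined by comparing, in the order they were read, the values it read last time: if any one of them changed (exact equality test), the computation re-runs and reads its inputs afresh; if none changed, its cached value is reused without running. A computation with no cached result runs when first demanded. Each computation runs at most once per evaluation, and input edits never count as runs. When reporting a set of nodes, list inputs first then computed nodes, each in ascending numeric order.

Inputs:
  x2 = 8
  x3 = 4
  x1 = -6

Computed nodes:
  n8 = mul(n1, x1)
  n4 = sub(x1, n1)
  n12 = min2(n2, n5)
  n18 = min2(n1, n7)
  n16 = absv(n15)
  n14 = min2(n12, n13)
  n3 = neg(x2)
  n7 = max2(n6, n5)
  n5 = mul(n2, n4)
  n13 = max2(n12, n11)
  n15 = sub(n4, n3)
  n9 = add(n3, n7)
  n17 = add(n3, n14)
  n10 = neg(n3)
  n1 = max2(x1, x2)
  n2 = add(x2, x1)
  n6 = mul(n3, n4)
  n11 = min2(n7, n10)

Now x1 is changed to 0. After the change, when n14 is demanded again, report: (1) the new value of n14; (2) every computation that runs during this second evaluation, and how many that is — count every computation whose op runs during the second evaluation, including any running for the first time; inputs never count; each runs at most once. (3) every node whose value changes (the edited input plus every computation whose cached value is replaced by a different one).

First evaluation (everything demanded from the output):
  n1 = max2(-6, 8) = 8
  n2 = add(8, -6) = 2
  n3 = neg(8) = -8
  n4 = sub(-6, 8) = -14
  n5 = mul(2, -14) = -28
  n6 = mul(-8, -14) = 112
  n7 = max2(112, -28) = 112
  n10 = neg(-8) = 8
  n11 = min2(112, 8) = 8
  n12 = min2(2, -28) = -28
  n13 = max2(-28, 8) = 8
  n14 = min2(-28, 8) = -28

Propagation after the edit:
  n1: runs — x1 -6->0; result 8 (same value as before).
  n2: runs — x1 -6->0; result 8.
  n4: runs — x1 -6->0; result -8.
  n5: runs — n2 2->8; n4 -14->-8; result -64.
  n6: runs — n4 -14->-8; result 64.
  n7: runs — n6 112->64; n5 -28->-64; result 64.
  n11: runs — n7 112->64; result 8 (same value as before).
  n12: runs — n2 2->8; n5 -28->-64; result -64.
  n13: runs — n12 -28->-64; result 8 (same value as before).
  n14: runs — n12 -28->-64; result -64.

New value of n14: -64.
Computations that run: n1, n2, n4, n5, n6, n7, n11, n12, n13, n14 — 10 in total.
Values that change: x1, n2, n4, n5, n6, n7, n12, n14.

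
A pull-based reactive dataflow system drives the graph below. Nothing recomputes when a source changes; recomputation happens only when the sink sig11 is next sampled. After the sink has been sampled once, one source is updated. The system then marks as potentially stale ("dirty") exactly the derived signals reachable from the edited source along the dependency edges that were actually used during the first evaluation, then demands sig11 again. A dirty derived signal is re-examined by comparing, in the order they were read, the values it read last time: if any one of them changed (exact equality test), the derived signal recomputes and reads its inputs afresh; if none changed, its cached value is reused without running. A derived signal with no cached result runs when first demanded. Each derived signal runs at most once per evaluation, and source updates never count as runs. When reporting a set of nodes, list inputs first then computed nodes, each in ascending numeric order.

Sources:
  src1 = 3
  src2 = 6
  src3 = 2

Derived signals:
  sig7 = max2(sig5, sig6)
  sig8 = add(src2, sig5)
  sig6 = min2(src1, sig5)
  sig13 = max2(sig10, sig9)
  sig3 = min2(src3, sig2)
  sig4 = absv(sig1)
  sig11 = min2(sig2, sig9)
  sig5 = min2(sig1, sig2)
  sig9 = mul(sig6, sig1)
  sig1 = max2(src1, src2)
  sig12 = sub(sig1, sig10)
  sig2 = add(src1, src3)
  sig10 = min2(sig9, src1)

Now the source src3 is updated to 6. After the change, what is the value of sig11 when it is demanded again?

New value of sig11: 9.
Key observation: the cutoff stops propagation at sig9 — its inputs' values are unchanged, so it reuses its cache.

First evaluation (everything demanded from the output):
  sig1 = max2(3, 6) = 6
  sig2 = add(3, 2) = 5
  sig5 = min2(6, 5) = 5
  sig6 = min2(3, 5) = 3
  sig9 = mul(3, 6) = 18
  sig11 = min2(5, 18) = 5

Propagation after the edit:
  sig2: runs — src3 2->6; result 9.
  sig5: runs — sig2 5->9; result 6.
  sig6: runs — sig5 5->6; result 3 (same value as before).
  sig9: checked — values it read are unchanged (sig6 unchanged, sig1 unchanged); reused cached 18 without running.
  sig11: runs — sig2 5->9; result 9.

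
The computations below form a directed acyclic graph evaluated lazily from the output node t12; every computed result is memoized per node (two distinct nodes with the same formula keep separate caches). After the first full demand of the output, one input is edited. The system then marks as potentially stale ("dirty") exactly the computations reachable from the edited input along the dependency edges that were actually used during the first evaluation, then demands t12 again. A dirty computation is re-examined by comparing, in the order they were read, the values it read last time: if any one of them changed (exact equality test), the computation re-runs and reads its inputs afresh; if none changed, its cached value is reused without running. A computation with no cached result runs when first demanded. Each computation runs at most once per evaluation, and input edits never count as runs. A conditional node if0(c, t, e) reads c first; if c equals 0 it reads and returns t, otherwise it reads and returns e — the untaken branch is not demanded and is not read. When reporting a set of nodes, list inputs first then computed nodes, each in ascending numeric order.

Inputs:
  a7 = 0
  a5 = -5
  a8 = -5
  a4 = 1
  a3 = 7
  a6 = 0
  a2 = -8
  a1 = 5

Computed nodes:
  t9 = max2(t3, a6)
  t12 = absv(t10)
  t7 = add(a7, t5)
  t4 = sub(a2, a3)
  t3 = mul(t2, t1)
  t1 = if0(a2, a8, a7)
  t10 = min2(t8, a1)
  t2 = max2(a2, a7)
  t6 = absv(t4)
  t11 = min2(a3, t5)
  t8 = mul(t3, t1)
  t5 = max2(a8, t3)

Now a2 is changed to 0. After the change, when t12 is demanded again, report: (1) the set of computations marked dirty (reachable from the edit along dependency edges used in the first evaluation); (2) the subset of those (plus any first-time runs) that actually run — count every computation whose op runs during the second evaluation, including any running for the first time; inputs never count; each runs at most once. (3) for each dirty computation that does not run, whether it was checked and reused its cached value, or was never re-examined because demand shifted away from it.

The edit dirties: t1, t2, t3, t8, t10, t12.
4 computations run: t1, t2, t3, t8.
Cache hits after checking: t10, t12.
Note where the cutoff bites: t10 is checked, finds nothing changed, and keeps its cache.

First demand of the output computes:
  t1 = if0(a2=-8 -> else branch a7) = 0
  t2 = max2(-8, 0) = 0
  t3 = mul(0, 0) = 0
  t8 = mul(0, 0) = 0
  t10 = min2(0, 5) = 0
  t12 = absv(0) = 0

After the edit, cleaning proceeds:
  t1: a read changed (a2 -8->0) — executes, giving -5.
  t2: a read changed (a2 -8->0) — executes, giving 0 — identical to its old value.
  t3: a read changed (t1 0->-5) — executes, giving 0 — identical to its old value.
  t8: a read changed (t1 0->-5) — executes, giving 0 — identical to its old value.
  t10: dirty, but its reads are unchanged (t8 unchanged, a1 unchanged); cached 0 stands.
  t12: dirty, but its reads are unchanged (t10 unchanged); cached 0 stands.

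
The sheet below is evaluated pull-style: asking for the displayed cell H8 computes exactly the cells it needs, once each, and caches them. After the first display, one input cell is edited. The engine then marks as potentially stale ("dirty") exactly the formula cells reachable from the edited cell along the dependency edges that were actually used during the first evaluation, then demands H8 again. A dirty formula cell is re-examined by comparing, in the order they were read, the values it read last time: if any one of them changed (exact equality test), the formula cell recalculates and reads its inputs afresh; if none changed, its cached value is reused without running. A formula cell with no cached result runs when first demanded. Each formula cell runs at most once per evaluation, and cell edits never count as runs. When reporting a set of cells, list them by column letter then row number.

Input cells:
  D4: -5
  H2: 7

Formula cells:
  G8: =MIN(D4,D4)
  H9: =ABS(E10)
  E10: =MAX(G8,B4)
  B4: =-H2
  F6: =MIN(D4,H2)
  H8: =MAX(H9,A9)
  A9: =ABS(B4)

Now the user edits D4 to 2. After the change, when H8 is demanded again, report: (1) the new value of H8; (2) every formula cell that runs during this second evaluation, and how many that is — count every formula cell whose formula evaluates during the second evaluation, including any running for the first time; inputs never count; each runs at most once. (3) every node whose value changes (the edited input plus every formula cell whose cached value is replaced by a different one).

Demanding H8 again yields 7.
4 formula cells run: E10, G8, H8, H9.
The nodes whose values change: D4, E10, G8, H9.

First demand of the output computes:
  B4 = -(7) = -7
  A9 = ABS(-7) = 7
  G8 = MIN(-5, -5) = -5
  E10 = MAX(-5, -7) = -5
  H9 = ABS(-5) = 5
  H8 = MAX(5, 7) = 7

After the edit, cleaning proceeds:
  G8: a read changed (D4 -5->2; D4 -5->2) — executes, giving 2.
  E10: a read changed (G8 -5->2) — executes, giving 2.
  H9: a read changed (E10 -5->2) — executes, giving 2.
  H8: a read changed (H9 5->2) — executes, giving 7 — identical to its old value.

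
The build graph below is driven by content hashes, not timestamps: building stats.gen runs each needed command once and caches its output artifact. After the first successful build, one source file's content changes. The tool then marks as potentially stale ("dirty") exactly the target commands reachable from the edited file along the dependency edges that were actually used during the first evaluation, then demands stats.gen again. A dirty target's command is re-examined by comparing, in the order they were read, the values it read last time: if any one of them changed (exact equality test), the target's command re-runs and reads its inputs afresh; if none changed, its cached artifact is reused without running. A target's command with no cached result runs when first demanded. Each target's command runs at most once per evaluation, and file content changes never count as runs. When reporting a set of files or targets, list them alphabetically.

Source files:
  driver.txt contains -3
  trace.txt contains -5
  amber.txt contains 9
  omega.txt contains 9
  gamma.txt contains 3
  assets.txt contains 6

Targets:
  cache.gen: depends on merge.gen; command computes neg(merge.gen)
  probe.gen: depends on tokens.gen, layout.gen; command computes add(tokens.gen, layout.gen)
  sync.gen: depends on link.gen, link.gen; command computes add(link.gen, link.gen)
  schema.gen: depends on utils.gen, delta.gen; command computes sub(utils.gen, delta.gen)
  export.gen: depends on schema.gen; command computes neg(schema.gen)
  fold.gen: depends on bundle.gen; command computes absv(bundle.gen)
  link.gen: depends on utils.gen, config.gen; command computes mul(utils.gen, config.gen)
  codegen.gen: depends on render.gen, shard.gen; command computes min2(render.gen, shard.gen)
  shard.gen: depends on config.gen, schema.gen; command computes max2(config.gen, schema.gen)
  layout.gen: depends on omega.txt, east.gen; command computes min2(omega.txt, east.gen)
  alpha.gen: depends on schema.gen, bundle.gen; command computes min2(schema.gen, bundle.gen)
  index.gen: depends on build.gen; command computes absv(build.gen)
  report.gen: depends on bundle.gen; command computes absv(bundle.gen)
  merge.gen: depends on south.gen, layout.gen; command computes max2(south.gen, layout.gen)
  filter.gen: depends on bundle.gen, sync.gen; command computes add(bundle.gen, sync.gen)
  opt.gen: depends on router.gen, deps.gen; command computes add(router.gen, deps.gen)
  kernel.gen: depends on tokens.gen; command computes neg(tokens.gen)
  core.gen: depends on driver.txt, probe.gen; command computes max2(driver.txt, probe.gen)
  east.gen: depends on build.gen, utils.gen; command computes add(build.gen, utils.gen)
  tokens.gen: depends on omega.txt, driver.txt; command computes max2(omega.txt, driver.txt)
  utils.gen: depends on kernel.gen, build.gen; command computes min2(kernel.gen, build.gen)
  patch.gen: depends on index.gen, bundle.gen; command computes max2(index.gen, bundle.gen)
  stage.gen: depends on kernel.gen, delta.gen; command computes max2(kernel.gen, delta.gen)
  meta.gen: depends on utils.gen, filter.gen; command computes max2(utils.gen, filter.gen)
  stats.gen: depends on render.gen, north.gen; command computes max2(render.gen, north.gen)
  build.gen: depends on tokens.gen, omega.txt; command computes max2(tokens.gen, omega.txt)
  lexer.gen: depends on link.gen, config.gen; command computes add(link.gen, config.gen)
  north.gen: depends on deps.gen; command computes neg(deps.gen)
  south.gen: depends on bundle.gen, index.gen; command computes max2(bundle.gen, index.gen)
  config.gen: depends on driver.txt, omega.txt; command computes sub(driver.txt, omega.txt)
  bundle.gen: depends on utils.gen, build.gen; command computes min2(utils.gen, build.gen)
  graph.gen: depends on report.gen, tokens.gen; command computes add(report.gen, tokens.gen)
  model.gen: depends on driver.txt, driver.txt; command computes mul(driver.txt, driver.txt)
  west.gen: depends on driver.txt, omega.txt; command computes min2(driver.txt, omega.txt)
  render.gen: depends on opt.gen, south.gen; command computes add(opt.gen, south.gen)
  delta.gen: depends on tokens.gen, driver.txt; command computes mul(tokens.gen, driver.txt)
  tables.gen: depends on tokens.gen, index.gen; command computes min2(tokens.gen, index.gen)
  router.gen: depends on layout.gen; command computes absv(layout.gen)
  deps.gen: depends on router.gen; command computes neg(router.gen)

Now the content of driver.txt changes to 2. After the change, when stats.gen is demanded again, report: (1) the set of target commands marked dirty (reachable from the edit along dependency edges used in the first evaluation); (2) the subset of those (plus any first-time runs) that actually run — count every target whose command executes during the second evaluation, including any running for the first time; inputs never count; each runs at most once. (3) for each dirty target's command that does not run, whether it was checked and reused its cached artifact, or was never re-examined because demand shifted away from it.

Dirty set: build.gen, bundle.gen, deps.gen, east.gen, index.gen, kernel.gen, layout.gen, north.gen, opt.gen, render.gen, router.gen, south.gen, stats.gen, tokens.gen, utils.gen.
Run set: tokens.gen (1 run).
Re-examined without running (cache reused): build.gen, bundle.gen, deps.gen, east.gen, index.gen, kernel.gen, layout.gen, north.gen, opt.gen, render.gen, router.gen, south.gen, stats.gen, utils.gen.
The important point: tokens.gen recomputes to an identical value, and the output ends up unchanged.

Initial pass — values computed on the first demand:
  tokens.gen = max2(9, -3) = 9
  build.gen = max2(9, 9) = 9
  index.gen = absv(9) = 9
  kernel.gen = neg(9) = -9
  utils.gen = min2(-9, 9) = -9
  bundle.gen = min2(-9, 9) = -9
  east.gen = add(9, -9) = 0
  layout.gen = min2(9, 0) = 0
  router.gen = absv(0) = 0
  deps.gen = neg(0) = 0
  north.gen = neg(0) = 0
  opt.gen = add(0, 0) = 0
  south.gen = max2(-9, 9) = 9
  render.gen = add(0, 9) = 9
  stats.gen = max2(9, 0) = 9

Second demand — change propagation:
  tokens.gen: re-runs because driver.txt -3->2; new result 9 (unchanged).
  build.gen: re-examined; everything it read last time is the same (tokens.gen unchanged, omega.txt unchanged) — cache 9 kept, no run.
  index.gen: re-examined; everything it read last time is the same (build.gen unchanged) — cache 9 kept, no run.
  kernel.gen: re-examined; everything it read last time is the same (tokens.gen unchanged) — cache -9 kept, no run.
  utils.gen: re-examined; everything it read last time is the same (kernel.gen unchanged, build.gen unchanged) — cache -9 kept, no run.
  bundle.gen: re-examined; everything it read last time is the same (utils.gen unchanged, build.gen unchanged) — cache -9 kept, no run.
  east.gen: re-examined; everything it read last time is the same (build.gen unchanged, utils.gen unchanged) — cache 0 kept, no run.
  layout.gen: re-examined; everything it read last time is the same (omega.txt unchanged, east.gen unchanged) — cache 0 kept, no run.
  router.gen: re-examined; everything it read last time is the same (layout.gen unchanged) — cache 0 kept, no run.
  deps.gen: re-examined; everything it read last time is the same (router.gen unchanged) — cache 0 kept, no run.
  north.gen: re-examined; everything it read last time is the same (deps.gen unchanged) — cache 0 kept, no run.
  opt.gen: re-examined; everything it read last time is the same (router.gen unchanged, deps.gen unchanged) — cache 0 kept, no run.
  south.gen: re-examined; everything it read last time is the same (bundle.gen unchanged, index.gen unchanged) — cache 9 kept, no run.
  render.gen: re-examined; everything it read last time is the same (opt.gen unchanged, south.gen unchanged) — cache 9 kept, no run.
  stats.gen: re-examined; everything it read last time is the same (render.gen unchanged, north.gen unchanged) — cache 9 kept, no run.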